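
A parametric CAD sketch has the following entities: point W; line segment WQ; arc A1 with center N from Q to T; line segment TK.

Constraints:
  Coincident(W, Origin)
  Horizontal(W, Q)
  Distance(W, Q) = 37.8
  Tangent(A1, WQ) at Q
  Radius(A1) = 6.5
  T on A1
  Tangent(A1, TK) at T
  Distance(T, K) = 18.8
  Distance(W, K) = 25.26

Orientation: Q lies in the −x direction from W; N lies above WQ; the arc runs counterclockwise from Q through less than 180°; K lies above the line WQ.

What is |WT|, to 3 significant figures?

33.2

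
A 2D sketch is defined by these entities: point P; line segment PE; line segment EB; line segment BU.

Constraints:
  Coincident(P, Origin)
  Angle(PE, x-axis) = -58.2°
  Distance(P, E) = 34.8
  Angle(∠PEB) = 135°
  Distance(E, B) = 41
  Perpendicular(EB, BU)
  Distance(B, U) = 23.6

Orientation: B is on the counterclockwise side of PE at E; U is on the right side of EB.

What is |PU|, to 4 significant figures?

81.41

P is at the origin; PE runs at -58.2° with length 34.8, so E = 34.8·(cos -58.2°, sin -58.2°) = (18.34, -29.58). ∠PEB = 135.0°, so EB runs at -58.2° + (180° − 135.0°) = -13.20° from the x-axis; with |EB| = 41.0, B = E + 41.0·(cos -13.20°, sin -13.20°) = (58.25, -38.94). The perpendicularity gives BU at right angles to EB; with |BU| = 23.6 on the right of EB, U = B + 23.6·(-0.2284, -0.9736) = (52.87, -61.92). Then |PU| = |U − P| = 81.41.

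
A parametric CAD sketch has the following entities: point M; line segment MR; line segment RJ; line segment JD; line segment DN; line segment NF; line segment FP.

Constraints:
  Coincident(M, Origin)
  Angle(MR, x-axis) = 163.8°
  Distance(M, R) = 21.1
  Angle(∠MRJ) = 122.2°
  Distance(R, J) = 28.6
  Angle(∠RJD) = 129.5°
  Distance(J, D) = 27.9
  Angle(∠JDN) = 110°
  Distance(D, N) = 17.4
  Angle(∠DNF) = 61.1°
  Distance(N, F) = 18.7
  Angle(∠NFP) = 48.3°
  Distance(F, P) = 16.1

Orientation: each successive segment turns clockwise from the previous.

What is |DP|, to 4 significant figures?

3.239

∠DNF = 61.1° gives NF at -133.4° from the x-axis; with |NF| = 18.7, F = (-8.345, 38.43). ∠NFP = 48.3° gives FP at 94.90° from the x-axis; with |FP| = 16.1, P = (-9.721, 54.47). Then |DP| = |P − D| = 3.239.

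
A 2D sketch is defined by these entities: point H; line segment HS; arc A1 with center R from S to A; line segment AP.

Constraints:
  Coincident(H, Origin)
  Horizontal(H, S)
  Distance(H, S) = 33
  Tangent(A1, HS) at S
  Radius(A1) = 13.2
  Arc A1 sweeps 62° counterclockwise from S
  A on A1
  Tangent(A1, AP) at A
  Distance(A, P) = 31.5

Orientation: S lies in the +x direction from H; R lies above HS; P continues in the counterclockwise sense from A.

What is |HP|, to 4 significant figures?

68.89

H is at the origin; HS is horizontal with |HS| = 33.0 and S on the +x side, so S = (33.00, 0.000). Tangency of A1 to HS means the radius RS is perpendicular to HS, so R = S + (0, 13.2) = (33.00, 13.20). On A1, S sits at bearing -90° from R; a 62° counterclockwise sweep puts A at bearing -28°, so A = R + 13.2·(cos -28°, sin -28°) = (44.65, 7.003). Tangency of A1 to AP means the radius RA is perpendicular to AP, so AP runs along (−sin -28°, cos -28°); with |AP| = 31.5, P = (59.44, 34.82). Then |HP| = |P − H| = 68.89.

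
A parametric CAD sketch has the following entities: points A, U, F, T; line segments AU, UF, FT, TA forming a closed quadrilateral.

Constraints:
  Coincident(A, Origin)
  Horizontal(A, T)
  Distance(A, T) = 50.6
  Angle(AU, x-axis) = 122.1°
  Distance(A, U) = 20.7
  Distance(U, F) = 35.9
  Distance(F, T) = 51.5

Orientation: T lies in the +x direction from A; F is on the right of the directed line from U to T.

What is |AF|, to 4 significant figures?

16.14

A is at the origin; AT is horizontal with |AT| = 50.6 and T in +x, so T = (50.6, 0). AU runs at 122.1° with |AU| = 20.7, so U = (-11.00, 17.54). F is determined by |UF| = 35.9 and |FT| = 51.5 together: it lies at the intersection of circle(U, 35.9) and circle(T, 51.5). With |UT| = 64.05, the foot of the radical line on UT is 21.38 from U and the perpendicular offset is √(35.9² − 21.38²) = 28.84. Taking the right-of-UT solution: F = (1.667, -16.06).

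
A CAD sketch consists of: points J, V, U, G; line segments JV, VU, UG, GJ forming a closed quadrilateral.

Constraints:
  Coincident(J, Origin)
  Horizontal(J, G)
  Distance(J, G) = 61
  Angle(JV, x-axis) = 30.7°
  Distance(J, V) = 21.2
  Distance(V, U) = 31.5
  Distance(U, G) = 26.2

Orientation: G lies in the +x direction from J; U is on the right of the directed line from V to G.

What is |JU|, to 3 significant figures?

40.7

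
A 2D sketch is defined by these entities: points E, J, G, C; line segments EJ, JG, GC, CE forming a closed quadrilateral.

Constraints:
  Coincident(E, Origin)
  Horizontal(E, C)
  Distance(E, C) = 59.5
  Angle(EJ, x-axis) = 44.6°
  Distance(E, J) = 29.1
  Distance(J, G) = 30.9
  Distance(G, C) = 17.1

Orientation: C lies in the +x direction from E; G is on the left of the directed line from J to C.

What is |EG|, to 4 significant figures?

53.25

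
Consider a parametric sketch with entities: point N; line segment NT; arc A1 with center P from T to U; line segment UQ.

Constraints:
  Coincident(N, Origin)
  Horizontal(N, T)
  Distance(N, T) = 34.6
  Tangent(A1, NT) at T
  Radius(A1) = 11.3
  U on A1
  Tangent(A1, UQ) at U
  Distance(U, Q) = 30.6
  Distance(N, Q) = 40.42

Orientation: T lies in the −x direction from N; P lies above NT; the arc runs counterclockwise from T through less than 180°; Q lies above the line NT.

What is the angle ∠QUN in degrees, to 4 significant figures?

92.50°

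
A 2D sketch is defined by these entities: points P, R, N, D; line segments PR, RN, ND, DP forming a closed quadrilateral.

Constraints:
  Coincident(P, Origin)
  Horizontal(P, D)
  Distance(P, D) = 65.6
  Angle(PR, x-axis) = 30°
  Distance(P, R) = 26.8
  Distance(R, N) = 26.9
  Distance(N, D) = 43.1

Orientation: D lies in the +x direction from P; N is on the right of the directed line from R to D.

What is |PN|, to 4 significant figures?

28.09

P is at the origin; P and D share the same y with |PD| = 65.6 and D in +x, so D = (65.6, 0). PR runs at 30.0° with |PR| = 26.8, so R = (23.21, 13.40). N is determined by |RN| = 26.9 and |ND| = 43.1 together: it lies at the intersection of circle(R, 26.9) and circle(D, 43.1). With |RD| = 44.46, the foot of the radical line on RD is 9.475 from R and the perpendicular offset is √(26.9² − 9.475²) = 25.18. Taking the right-of-RD solution: N = (24.66, -13.46).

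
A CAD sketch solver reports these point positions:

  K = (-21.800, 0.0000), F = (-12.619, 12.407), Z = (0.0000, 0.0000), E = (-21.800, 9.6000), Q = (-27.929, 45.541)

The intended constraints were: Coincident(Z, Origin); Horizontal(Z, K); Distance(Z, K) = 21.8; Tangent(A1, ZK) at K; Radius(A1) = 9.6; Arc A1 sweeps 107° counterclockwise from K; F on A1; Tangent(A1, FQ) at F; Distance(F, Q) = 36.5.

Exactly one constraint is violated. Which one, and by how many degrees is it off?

Tangent(A1, FQ) at F — off by 7.80°.

Z = (0.00, 0.00) ✓; Z.y = 0.00, K.y = 0.00 ✓; |ZK| = 21.80 ✓; ∠(EK, KZ) = 90.00° ✓; |EK| = 9.600 ✓; bearing(E→F) − bearing(E→K) = 107.0° ✓; |EF| = 9.601 ✓; ∠(EF, FQ) = 82.20° ✗; |FQ| = 36.50 ✓.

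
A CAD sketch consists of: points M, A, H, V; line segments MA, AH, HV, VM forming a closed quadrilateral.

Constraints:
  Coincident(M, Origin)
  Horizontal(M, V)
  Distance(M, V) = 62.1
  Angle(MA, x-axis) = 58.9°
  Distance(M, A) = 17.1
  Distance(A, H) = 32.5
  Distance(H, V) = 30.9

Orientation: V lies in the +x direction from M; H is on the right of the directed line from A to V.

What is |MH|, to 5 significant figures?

33.188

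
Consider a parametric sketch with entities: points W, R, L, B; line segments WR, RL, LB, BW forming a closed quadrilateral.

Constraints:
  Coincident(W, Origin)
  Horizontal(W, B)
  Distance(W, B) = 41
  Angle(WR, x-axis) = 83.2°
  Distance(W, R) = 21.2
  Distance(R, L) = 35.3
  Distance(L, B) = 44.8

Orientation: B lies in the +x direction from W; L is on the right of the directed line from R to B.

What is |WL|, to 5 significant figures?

14.100

Checks: |RL| = 35.30 ✓; |LB| = 44.80 ✓.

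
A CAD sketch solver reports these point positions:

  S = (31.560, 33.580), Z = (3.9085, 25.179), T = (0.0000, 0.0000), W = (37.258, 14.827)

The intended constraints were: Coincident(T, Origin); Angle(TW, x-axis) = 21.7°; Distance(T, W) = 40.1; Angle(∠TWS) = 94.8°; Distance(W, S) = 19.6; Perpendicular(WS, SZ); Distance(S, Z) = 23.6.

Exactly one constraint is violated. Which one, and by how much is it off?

Distance(S, Z) = 23.6 — off by 5.30.

T = (0.00, 0.00) ✓; TW at 21.70° ✓; |TW| = 40.10 ✓; ∠TWS = 94.80° ✓; |WS| = 19.60 ✓; ∠(WS, SZ) = 90.00° ✓; |SZ| = 28.90 ✗.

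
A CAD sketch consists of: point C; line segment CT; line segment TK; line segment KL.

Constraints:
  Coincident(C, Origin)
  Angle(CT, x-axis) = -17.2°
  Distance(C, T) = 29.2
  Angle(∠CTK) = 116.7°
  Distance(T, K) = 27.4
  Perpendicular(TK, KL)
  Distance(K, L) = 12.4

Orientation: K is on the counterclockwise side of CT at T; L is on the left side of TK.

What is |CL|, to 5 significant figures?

42.769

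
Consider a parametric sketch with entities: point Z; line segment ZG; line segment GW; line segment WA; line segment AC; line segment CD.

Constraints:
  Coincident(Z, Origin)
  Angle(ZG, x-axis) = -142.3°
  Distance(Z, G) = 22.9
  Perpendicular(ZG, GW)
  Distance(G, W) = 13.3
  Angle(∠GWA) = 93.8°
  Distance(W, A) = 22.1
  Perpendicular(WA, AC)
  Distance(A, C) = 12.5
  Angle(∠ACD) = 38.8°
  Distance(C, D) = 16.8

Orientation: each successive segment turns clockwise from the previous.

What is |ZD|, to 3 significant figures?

18.6

Z is at the origin; ZG runs at -142.3° with length 22.9, so G = (-18.1, -14.0). ZG is perpendicular to GW, so GW runs at 128°; with |GW| = 13.3, W = (-26.3, -3.48). ∠GWA = 93.8° gives WA at 41.5° from the x-axis; with |WA| = 22.1, A = (-9.70, 11.2). WA ⟂ AC, so AC runs at -48.5°; with |AC| = 12.5, C = (-1.42, 1.80). ∠ACD = 38.8° gives CD at 170° from the x-axis; with |CD| = 16.8, D = (-18.0, 4.63). Then |ZD| = |D − Z| = 18.6.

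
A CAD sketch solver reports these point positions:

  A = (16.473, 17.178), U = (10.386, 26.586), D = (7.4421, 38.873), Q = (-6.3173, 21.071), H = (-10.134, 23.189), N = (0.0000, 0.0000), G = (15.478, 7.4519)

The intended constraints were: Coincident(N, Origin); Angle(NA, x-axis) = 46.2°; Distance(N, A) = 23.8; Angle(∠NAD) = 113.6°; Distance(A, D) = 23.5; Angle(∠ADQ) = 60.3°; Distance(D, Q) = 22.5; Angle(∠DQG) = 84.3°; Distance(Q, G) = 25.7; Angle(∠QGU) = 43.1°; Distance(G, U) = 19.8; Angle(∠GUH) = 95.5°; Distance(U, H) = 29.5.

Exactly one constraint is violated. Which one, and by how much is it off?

Distance(U, H) = 29.5 — off by 8.70.

N = (0.00, 0.00) ✓; NA at 46.20° ✓; |NA| = 23.80 ✓; ∠NAD = 113.6° ✓; |AD| = 23.50 ✓; ∠ADQ = 60.30° ✓; |DQ| = 22.50 ✓; ∠DQG = 84.30° ✓; |QG| = 25.70 ✓; ∠QGU = 43.10° ✓; |GU| = 19.80 ✓; ∠GUH = 95.50° ✓; |UH| = 20.80 ✗.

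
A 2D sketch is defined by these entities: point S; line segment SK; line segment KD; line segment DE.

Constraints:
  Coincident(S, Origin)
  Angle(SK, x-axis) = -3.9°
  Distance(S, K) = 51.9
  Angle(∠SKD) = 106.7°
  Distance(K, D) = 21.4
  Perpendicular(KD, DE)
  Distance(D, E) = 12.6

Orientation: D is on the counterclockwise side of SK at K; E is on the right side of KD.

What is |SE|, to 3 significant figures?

72.1

S is at the origin; SK runs at -3.9° with length 51.9, so K = 51.9·(cos -3.9°, sin -3.9°) = (51.8, -3.53). ∠SKD = 106.7°, so KD runs at -3.9° + (180° − 106.7°) = 69.4° from the x-axis; with |KD| = 21.4, D = K + 21.4·(cos 69.4°, sin 69.4°) = (59.3, 16.5). The perpendicularity gives DE at right angles to KD; with |DE| = 12.6 on the right of KD, E = D + 12.6·(0.936, -0.352) = (71.1, 12.1). Then |SE| = |E − S| = 72.1.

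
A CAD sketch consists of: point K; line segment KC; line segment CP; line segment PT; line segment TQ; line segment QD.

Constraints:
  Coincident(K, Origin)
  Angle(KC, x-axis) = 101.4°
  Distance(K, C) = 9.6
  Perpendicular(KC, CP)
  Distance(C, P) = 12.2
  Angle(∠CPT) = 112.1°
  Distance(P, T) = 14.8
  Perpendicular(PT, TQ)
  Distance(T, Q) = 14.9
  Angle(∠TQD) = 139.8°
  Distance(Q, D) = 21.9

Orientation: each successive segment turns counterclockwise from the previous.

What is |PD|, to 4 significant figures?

31.63

PT is perpendicular to TQ, so TQ runs at -10.70°; with |TQ| = 14.9, Q = (-1.964, -10.31). ∠TQD = 139.8° gives QD at 29.50° from the x-axis; with |QD| = 21.9, D = (17.10, 0.4742). Then |PD| = |D − P| = 31.63.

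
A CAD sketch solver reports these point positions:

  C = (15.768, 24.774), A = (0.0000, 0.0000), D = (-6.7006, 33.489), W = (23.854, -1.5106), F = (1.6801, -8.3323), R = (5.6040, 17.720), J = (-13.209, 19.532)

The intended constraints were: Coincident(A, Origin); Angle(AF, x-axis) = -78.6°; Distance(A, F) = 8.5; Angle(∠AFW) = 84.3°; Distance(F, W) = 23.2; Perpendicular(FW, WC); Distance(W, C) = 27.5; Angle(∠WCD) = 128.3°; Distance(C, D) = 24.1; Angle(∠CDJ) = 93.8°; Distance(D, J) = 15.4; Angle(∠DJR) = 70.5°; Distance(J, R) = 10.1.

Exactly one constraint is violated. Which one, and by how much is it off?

Distance(J, R) = 10.1 — off by 8.80.

A = (0.00, 0.00) ✓; AF at -78.60° ✓; |AF| = 8.500 ✓; ∠AFW = 84.30° ✓; |FW| = 23.20 ✓; ∠(FW, WC) = 90.00° ✓; |WC| = 27.50 ✓; ∠WCD = 128.3° ✓; |CD| = 24.10 ✓; ∠CDJ = 93.80° ✓; |DJ| = 15.40 ✓; ∠DJR = 70.50° ✓; |JR| = 18.90 ✗.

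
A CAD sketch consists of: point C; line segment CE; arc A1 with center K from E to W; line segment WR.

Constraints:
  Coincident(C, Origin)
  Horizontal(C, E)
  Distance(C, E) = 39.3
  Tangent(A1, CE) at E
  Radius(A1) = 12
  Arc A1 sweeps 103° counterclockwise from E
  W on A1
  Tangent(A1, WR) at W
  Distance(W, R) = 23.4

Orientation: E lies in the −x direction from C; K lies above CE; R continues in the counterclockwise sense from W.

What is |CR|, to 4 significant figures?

49.87

On A1, E sits at bearing -90° from K; a 103° counterclockwise sweep puts W at bearing 13°, so W = K + 12.0·(cos 13°, sin 13°) = (-27.61, 14.70). Tangency of A1 to WR means the radius KW is perpendicular to WR, so WR runs along (−sin 13°, cos 13°); with |WR| = 23.4, R = (-32.87, 37.50). Then |CR| = |R − C| = 49.87.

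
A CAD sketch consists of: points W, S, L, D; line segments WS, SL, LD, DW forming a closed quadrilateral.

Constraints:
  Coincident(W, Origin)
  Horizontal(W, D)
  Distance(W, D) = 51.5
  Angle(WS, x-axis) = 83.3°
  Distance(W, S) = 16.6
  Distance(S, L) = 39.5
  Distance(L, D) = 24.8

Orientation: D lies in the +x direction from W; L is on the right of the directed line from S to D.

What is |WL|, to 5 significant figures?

31.846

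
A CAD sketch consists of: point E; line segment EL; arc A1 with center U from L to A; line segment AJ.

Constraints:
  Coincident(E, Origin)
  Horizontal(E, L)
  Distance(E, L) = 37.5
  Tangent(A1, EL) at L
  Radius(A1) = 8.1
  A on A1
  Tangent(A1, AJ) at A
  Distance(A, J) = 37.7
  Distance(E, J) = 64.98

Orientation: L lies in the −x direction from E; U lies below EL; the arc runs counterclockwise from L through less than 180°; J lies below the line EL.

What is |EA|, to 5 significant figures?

46.289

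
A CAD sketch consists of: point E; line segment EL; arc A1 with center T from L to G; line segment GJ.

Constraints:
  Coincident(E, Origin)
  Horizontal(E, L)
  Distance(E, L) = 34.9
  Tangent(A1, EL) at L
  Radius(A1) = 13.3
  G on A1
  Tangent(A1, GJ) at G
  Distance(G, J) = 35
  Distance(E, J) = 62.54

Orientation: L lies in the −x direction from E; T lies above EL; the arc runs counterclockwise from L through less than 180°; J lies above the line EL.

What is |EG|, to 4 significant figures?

29.34

Checks: |TG| = 13.30 ✓; ∠(TG, GJ) = 90.00° ✓; |GJ| = 35.00 ✓; |EJ| = 62.54 ✓.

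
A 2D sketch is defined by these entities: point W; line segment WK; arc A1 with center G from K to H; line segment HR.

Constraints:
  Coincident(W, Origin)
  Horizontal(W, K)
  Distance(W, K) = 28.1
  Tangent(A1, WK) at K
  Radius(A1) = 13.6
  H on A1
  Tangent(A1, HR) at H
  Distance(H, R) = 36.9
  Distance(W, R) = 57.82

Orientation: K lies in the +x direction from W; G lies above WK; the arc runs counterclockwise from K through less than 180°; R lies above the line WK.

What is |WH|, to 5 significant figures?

44.817

Checks: W.y = 0.00, K.y = 0.00 ✓; |GK| = 13.60 ✓; |GH| = 13.60 ✓; ∠(GH, HR) = 90.00° ✓; |HR| = 36.90 ✓; |WR| = 57.82 ✓.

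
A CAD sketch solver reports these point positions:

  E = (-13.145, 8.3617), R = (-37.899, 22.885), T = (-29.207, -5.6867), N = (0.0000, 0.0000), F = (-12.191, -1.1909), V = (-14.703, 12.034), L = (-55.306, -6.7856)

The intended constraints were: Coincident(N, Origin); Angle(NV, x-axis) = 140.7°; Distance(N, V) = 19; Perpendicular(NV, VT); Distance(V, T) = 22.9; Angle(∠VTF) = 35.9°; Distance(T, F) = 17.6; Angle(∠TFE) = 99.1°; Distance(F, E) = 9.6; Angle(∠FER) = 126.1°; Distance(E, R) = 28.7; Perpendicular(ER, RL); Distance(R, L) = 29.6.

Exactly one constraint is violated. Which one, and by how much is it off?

Distance(R, L) = 29.6 — off by 4.80.

N = (0.00, 0.00) ✓; NV at 140.7° ✓; |NV| = 19.00 ✓; ∠(NV, VT) = 90.00° ✓; |VT| = 22.90 ✓; ∠VTF = 35.90° ✓; |TF| = 17.60 ✓; ∠TFE = 99.10° ✓; |FE| = 9.600 ✓; ∠FER = 126.1° ✓; |ER| = 28.70 ✓; ∠(ER, RL) = 90.00° ✓; |RL| = 34.40 ✗.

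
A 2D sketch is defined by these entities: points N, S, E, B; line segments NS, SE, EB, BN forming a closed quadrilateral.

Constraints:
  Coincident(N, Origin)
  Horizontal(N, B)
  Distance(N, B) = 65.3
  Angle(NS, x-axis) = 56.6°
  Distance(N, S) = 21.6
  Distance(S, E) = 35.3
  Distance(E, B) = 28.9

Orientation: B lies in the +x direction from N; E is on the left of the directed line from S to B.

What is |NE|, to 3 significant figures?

52.0

N is at the origin; N and B share the same y with |NB| = 65.3 and B in +x, so B = (65.3, 0). NS runs at 56.6° with |NS| = 21.6, so S = (11.9, 18.0). E is determined by |SE| = 35.3 and |EB| = 28.9 together: it lies at the intersection of circle(S, 35.3) and circle(B, 28.9). With |SB| = 56.4, the foot of the radical line on SB is 31.8 from S and the perpendicular offset is √(35.3² − 31.8²) = 15.3. Taking the left-of-SB solution: E = (46.9, 22.3).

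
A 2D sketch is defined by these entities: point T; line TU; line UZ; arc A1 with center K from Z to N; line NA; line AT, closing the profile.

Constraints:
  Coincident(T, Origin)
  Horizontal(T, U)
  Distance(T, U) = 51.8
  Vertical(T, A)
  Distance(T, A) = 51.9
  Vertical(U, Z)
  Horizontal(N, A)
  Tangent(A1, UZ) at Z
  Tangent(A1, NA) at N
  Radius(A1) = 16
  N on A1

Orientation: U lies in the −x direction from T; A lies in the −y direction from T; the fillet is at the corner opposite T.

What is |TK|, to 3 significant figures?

50.7

T and A share the same x with |TA| = 51.9 and A on the −y side, so A = (0.00, -51.9). The virtual corner opposite T is at (-51.8, -51.9). A1 meets UZ tangentially, so KZ is at right angles to UZ and A1 meets NA tangentially, so KN is at right angles to NA, with radius 16.0, so the center K sits 16.0 in from both sides at K = (-35.8, -35.9). Then |TK| = |K − T| = 50.7.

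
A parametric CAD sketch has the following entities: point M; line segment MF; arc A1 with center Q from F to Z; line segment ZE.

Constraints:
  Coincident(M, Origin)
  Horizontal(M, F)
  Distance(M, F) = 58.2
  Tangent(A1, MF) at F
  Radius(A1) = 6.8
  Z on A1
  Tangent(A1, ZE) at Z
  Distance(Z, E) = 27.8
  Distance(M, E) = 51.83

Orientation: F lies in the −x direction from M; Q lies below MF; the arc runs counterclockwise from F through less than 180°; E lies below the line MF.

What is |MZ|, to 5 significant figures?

63.842

M is at the origin; MF is horizontal with |MF| = 58.2 and F on the −x side, so F = (-58.200, 0.0000). The tangent condition forces QF to be normal to MF, so Q = F + (0, -6.8) = (-58.200, -6.8000). Since QZ ⟂ ZE (tangency), |QE| = √(6.8² + 27.8²) = 28.620 regardless of where Z sits on A1. So E lies on both circle(M, 51.83) and circle(Q, 28.620); the below-MF intersection is E = (-41.989, -30.386). Z is the foot of the tangent from E: Z = (-62.728, -11.873).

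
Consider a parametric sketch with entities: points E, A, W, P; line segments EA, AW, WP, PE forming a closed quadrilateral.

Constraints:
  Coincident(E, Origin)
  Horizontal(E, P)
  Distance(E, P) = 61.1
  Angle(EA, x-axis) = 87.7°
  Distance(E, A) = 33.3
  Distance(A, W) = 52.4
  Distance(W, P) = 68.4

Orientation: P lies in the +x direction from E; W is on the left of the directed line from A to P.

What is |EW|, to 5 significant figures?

78.288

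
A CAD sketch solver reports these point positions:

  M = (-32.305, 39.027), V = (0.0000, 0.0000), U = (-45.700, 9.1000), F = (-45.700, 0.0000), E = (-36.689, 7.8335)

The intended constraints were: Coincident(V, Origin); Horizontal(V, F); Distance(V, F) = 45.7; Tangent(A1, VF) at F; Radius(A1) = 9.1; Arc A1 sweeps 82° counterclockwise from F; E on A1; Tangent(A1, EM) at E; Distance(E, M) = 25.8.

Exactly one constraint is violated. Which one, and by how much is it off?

Distance(E, M) = 25.8 — off by 5.70.

V = (0.00, 0.00) ✓; V.y = 0.00, F.y = 0.00 ✓; |VF| = 45.70 ✓; ∠(UF, FV) = 90.00° ✓; |UF| = 9.100 ✓; bearing(U→E) − bearing(U→F) = 82.00° ✓; |UE| = 9.100 ✓; ∠(UE, EM) = 90.00° ✓; |EM| = 31.50 ✗.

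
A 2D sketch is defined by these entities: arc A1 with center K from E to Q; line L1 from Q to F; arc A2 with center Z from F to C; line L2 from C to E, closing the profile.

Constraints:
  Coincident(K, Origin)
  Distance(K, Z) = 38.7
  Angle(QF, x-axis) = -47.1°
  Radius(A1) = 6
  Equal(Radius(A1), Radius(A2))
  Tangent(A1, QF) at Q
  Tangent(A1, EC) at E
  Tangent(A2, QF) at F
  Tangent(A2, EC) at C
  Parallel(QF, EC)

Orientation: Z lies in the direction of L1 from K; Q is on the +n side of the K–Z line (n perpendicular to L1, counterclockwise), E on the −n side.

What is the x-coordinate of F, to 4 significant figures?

30.74

The slot axis is L1's direction at -47.1°, so u = (cos -47.1°, sin -47.1°) = (0.6807, -0.7325) and n = (−sin -47.1°, cos -47.1°) = (0.7325, 0.6807). K is at the origin and Z lies 38.7 along u from K, so Z = 38.7·u = (26.34, -28.35). Tangency of A1 to both parallel lines with radius 6.0 puts Q and E at K ± 6.0·n: Q = (4.395, 4.084), E = (-4.395, -4.084). Equal radii place F and C the same way about Z: F = Z + 6.0·n = (30.74, -24.27), C = Z − 6.0·n = (21.95, -32.43). So F.x = 30.74.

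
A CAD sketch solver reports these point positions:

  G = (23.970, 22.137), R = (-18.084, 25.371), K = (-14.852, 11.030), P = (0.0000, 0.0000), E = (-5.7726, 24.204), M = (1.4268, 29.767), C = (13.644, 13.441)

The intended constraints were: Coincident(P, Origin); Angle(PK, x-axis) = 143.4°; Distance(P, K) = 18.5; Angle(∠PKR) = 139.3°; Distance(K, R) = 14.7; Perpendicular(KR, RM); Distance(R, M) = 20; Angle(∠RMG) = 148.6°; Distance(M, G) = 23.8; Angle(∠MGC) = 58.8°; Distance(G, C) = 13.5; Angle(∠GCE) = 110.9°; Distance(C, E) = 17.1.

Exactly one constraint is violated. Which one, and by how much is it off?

Distance(C, E) = 17.1 — off by 5.10.

P = (0.00, 0.00) ✓; PK at 143.4° ✓; |PK| = 18.50 ✓; ∠PKR = 139.3° ✓; |KR| = 14.70 ✓; ∠(KR, RM) = 90.00° ✓; |RM| = 20.00 ✓; ∠RMG = 148.6° ✓; |MG| = 23.80 ✓; ∠MGC = 58.80° ✓; |GC| = 13.50 ✓; ∠GCE = 110.9° ✓; |CE| = 22.20 ✗.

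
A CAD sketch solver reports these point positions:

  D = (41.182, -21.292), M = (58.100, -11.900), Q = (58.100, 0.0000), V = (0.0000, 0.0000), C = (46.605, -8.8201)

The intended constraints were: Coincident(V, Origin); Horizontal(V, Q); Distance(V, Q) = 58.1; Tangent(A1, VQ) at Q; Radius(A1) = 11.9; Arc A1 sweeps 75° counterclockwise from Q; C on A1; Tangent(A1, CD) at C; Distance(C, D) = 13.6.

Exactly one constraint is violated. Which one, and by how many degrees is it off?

Tangent(A1, CD) at C — off by 8.50°.

V = (0.00, 0.00) ✓; V.y = 0.00, Q.y = 0.00 ✓; |VQ| = 58.10 ✓; ∠(MQ, QV) = 90.00° ✓; |MQ| = 11.90 ✓; bearing(M→C) − bearing(M→Q) = 75.00° ✓; |MC| = 11.90 ✓; ∠(MC, CD) = 98.50° ✗; |CD| = 13.60 ✓.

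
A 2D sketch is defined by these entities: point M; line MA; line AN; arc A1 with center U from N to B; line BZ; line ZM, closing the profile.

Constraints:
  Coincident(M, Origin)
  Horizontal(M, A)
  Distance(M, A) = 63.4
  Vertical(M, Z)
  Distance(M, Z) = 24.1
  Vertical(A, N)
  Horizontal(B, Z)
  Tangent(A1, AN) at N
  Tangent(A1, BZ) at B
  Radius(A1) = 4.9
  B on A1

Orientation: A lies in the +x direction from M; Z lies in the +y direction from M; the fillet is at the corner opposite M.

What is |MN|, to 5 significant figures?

66.243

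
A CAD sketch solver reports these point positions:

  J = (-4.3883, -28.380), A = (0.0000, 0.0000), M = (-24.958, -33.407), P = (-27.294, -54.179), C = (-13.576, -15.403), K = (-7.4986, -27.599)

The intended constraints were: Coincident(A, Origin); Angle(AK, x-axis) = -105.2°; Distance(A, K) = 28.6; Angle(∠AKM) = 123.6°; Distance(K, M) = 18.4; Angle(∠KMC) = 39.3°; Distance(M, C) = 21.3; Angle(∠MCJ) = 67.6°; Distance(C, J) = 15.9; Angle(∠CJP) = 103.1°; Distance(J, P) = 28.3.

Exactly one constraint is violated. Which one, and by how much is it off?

Distance(J, P) = 28.3 — off by 6.20.

A = (0.00, 0.00) ✓; AK at -105.2° ✓; |AK| = 28.60 ✓; ∠AKM = 123.6° ✓; |KM| = 18.40 ✓; ∠KMC = 39.30° ✓; |MC| = 21.30 ✓; ∠MCJ = 67.60° ✓; |CJ| = 15.90 ✓; ∠CJP = 103.1° ✓; |JP| = 34.50 ✗.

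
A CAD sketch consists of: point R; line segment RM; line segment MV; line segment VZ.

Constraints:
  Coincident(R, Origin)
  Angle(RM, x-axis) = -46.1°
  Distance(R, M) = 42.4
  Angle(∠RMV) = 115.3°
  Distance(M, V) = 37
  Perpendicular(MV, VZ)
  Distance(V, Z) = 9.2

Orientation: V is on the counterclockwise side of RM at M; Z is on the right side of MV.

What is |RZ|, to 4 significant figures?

72.78

R is at the origin; RM runs at -46.1° with length 42.4, so M = 42.4·(cos -46.1°, sin -46.1°) = (29.40, -30.55). ∠RMV = 115.3°, so MV runs at -46.1° + (180° − 115.3°) = 18.60° from the x-axis; with |MV| = 37.0, V = M + 37.0·(cos 18.60°, sin 18.60°) = (64.47, -18.75). MV ⟂ VZ; with |VZ| = 9.2 on the right of MV, Z = V + 9.2·(0.3190, -0.9478) = (67.40, -27.47). Then |RZ| = |Z − R| = 72.78.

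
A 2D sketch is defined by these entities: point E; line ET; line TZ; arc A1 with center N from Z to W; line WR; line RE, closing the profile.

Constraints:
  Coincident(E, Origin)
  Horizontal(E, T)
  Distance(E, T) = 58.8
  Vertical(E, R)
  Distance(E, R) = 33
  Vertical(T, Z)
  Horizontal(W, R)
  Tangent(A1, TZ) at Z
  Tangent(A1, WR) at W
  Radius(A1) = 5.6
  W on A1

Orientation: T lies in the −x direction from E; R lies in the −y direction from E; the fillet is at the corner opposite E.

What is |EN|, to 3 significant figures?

59.8

E and R share the same x with |ER| = 33.0 and R on the −y side, so R = (0.00, -33.0). The virtual corner opposite E is at (-58.8, -33.0). The tangent condition forces NZ to be normal to TZ and since A1 is tangent to WR there, NW ⟂ WR, with radius 5.6, so the center N sits 5.6 in from both sides at N = (-53.2, -27.4). Then |EN| = |N − E| = 59.8.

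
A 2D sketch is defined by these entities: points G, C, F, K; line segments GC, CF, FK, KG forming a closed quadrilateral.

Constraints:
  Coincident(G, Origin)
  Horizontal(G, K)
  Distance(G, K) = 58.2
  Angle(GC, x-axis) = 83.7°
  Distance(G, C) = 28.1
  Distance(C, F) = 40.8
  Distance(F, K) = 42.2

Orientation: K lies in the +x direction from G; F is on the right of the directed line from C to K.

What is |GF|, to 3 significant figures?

20.1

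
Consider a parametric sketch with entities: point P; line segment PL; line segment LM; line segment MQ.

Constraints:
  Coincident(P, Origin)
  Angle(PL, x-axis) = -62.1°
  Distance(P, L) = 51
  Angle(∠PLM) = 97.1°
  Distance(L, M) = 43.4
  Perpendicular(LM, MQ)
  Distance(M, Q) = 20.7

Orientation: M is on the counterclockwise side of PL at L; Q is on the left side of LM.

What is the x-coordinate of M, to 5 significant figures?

64.436

P is at the origin; PL runs at -62.1° with length 51.0, so L = 51.0·(cos -62.1°, sin -62.1°) = (23.864, -45.072). ∠PLM = 97.1°, so LM runs at -62.1° + (180° − 97.1°) = 20.800° from the x-axis; with |LM| = 43.4, M = L + 43.4·(cos 20.800°, sin 20.800°) = (64.436, -29.660). So M.x = 64.436.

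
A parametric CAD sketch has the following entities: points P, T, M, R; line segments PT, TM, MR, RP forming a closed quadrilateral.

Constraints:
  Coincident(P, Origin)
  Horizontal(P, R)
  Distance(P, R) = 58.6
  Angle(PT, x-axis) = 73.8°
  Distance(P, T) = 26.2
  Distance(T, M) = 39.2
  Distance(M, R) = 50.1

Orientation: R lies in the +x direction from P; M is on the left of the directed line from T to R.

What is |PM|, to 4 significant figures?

61.49

P is at the origin; PR is horizontal with |PR| = 58.6 and R in +x, so R = (58.6, 0). PT runs at 73.8° with |PT| = 26.2, so T = (7.310, 25.16). M is determined by |TM| = 39.2 and |MR| = 50.1 together: it lies at the intersection of circle(T, 39.2) and circle(R, 50.1). With |TR| = 57.13, the foot of the radical line on TR is 20.05 from T and the perpendicular offset is √(39.2² − 20.05²) = 33.69. Taking the left-of-TR solution: M = (40.14, 46.58).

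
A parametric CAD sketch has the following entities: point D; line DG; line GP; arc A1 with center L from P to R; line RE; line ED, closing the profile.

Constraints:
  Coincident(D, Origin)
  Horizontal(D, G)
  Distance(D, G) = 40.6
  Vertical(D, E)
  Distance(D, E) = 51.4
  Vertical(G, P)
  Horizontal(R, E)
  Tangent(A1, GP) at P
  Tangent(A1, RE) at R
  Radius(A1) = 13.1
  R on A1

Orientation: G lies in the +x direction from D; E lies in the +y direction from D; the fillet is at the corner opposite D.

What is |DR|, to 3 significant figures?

58.3

The virtual corner opposite D is at (40.6, 51.4). A1 meets GP tangentially, so LP is at right angles to GP and A1 meets RE tangentially, so LR is at right angles to RE, with radius 13.1, so the center L sits 13.1 in from both sides at L = (27.5, 38.3). That places the tangent points at P = (40.6, 38.3) on GP and R = (27.5, 51.4) on RE. Then |DR| = |R − D| = 58.3.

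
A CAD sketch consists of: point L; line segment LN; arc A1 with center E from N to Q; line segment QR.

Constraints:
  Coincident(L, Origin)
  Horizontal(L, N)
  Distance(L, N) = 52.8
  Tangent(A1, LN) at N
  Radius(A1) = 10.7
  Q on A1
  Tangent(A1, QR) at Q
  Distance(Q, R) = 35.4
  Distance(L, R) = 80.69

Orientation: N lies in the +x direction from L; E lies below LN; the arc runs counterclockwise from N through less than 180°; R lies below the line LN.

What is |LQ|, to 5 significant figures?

47.874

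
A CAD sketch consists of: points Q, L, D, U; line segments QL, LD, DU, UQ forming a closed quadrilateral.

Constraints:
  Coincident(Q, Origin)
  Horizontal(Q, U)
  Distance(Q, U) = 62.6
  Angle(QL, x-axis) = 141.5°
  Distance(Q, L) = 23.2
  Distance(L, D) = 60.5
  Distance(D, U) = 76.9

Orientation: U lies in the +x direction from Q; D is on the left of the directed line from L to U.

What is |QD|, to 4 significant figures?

65.38

Q is at the origin; Q and U share the same y with |QU| = 62.6 and U in +x, so U = (62.6, 0). QL runs at 141.5° with |QL| = 23.2, so L = (-18.16, 14.44). D is determined by |LD| = 60.5 and |DU| = 76.9 together: it lies at the intersection of circle(L, 60.5) and circle(U, 76.9). With |LU| = 82.04, the foot of the radical line on LU is 27.29 from L and the perpendicular offset is √(60.5² − 27.29²) = 54.00. Taking the left-of-LU solution: D = (18.21, 62.79).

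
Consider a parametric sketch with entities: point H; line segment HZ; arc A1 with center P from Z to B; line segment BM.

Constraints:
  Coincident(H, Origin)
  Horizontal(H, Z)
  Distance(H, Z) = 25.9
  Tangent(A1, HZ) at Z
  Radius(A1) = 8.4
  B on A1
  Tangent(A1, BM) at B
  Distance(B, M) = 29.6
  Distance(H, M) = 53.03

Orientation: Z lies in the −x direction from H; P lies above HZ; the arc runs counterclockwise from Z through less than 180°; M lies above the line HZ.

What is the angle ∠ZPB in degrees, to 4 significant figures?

130.0°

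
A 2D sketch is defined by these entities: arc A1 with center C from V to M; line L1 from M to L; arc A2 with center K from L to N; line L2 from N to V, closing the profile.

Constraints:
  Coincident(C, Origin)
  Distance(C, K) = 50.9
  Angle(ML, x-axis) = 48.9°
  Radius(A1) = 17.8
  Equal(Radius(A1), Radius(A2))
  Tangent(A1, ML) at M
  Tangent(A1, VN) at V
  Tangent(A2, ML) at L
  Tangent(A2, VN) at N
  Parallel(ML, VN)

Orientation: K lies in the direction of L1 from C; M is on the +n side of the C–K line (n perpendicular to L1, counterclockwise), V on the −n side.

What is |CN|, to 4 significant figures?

53.92

The slot axis is L1's direction at 48.9°, so u = (cos 48.9°, sin 48.9°) = (0.6574, 0.7536) and n = (−sin 48.9°, cos 48.9°) = (-0.7536, 0.6574). C is at the origin and K lies 50.9 along u from C, so K = 50.9·u = (33.46, 38.36). Tangency of A1 to both parallel lines with radius 17.8 puts M and V at C ± 17.8·n: M = (-13.41, 11.70), V = (13.41, -11.70). Equal radii place L and N the same way about K: L = K + 17.8·n = (20.05, 50.06), N = K − 17.8·n = (46.87, 26.66). Then |CN| = |N − C| = 53.92.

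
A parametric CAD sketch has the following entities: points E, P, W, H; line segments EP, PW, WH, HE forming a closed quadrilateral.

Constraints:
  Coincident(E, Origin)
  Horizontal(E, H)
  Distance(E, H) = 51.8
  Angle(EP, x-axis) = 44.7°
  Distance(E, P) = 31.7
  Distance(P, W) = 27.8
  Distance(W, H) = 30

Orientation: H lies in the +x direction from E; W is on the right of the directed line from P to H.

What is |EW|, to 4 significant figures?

22.98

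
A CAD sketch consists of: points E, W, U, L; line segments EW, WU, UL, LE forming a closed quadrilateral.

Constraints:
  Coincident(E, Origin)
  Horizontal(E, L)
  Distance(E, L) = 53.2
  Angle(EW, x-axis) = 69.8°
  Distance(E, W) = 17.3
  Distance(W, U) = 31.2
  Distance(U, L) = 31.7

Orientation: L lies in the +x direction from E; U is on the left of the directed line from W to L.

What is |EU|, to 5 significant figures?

44.186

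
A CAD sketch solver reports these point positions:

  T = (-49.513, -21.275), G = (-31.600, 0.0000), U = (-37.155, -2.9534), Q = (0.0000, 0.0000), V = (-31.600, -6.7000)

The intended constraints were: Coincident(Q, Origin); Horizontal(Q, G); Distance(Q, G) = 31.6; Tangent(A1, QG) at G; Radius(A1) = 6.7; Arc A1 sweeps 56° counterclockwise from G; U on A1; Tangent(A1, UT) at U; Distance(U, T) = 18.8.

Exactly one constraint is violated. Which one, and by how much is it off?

Distance(U, T) = 18.8 — off by 3.30.

Q = (0.00, 0.00) ✓; Q.y = 0.00, G.y = 0.00 ✓; |QG| = 31.60 ✓; ∠(VG, GQ) = 90.00° ✓; |VG| = 6.700 ✓; bearing(V→U) − bearing(V→G) = 56.00° ✓; |VU| = 6.700 ✓; ∠(VU, UT) = 90.00° ✓; |UT| = 22.10 ✗.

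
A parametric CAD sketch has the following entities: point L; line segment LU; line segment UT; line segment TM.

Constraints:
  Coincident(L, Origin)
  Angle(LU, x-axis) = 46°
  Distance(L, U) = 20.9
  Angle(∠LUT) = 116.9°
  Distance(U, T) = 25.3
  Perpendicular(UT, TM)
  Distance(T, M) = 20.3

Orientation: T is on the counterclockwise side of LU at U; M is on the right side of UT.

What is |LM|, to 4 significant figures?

52.19

L is at the origin; LU runs at 46.0° with length 20.9, so U = 20.9·(cos 46.0°, sin 46.0°) = (14.52, 15.03). ∠LUT = 116.9°, so UT runs at 46.0° + (180° − 116.9°) = 109.1° from the x-axis; with |UT| = 25.3, T = U + 25.3·(cos 109.1°, sin 109.1°) = (6.240, 38.94). UT is perpendicular to TM; with |TM| = 20.3 on the right of UT, M = T + 20.3·(0.9449, 0.3272) = (25.42, 45.58). Then |LM| = |M − L| = 52.19.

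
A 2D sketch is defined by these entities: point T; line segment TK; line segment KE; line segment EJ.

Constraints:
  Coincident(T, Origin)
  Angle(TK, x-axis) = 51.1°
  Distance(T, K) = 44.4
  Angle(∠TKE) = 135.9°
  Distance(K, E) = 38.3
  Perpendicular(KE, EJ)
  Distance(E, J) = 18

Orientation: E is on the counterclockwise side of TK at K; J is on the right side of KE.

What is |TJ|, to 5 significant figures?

85.539

∠TKE = 135.9°, so KE runs at 51.1° + (180° − 135.9°) = 95.200° from the x-axis; with |KE| = 38.3, E = K + 38.3·(cos 95.200°, sin 95.200°) = (24.410, 72.696). KE is perpendicular to EJ; with |EJ| = 18.0 on the right of KE, J = E + 18.0·(0.99588, 0.090633) = (42.336, 74.328). Then |TJ| = |J − T| = 85.539.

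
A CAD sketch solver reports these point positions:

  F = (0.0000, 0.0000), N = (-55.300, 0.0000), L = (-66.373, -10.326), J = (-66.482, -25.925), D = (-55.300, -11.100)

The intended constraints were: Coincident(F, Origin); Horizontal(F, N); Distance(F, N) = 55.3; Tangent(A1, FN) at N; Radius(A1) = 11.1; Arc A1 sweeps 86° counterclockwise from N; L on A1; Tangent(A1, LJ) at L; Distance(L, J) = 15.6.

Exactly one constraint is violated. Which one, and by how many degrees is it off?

Tangent(A1, LJ) at L — off by 3.60°.

F = (0.00, 0.00) ✓; F.y = 0.00, N.y = 0.00 ✓; |FN| = 55.30 ✓; ∠(DN, NF) = 90.00° ✓; |DN| = 11.10 ✓; bearing(D→L) − bearing(D→N) = 86.00° ✓; |DL| = 11.10 ✓; ∠(DL, LJ) = 86.40° ✗; |LJ| = 15.60 ✓.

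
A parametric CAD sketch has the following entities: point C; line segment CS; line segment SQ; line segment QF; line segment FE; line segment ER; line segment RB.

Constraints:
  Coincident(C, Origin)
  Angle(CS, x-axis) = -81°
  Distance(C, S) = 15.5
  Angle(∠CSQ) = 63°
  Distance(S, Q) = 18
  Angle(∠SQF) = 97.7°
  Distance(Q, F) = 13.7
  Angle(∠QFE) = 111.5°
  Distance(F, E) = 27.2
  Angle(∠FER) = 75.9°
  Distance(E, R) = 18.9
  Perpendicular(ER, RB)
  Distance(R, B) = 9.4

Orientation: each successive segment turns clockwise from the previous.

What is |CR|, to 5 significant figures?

16.702

C is at the origin; CS runs at -81.0° with length 15.5, so S = (2.4247, -15.309). ∠CSQ = 63.0° gives SQ at 162.00° from the x-axis; with |SQ| = 18.0, Q = (-14.694, -9.7469). ∠SQF = 97.7° gives QF at 79.700° from the x-axis; with |QF| = 13.7, F = (-12.245, 3.7324). ∠QFE = 111.5° gives FE at 11.200° from the x-axis; with |FE| = 27.2, E = (14.437, 9.0155). ∠FER = 75.9° gives ER at -92.900° from the x-axis; with |ER| = 18.9, R = (13.481, -9.8603). Then |CR| = |R − C| = 16.702.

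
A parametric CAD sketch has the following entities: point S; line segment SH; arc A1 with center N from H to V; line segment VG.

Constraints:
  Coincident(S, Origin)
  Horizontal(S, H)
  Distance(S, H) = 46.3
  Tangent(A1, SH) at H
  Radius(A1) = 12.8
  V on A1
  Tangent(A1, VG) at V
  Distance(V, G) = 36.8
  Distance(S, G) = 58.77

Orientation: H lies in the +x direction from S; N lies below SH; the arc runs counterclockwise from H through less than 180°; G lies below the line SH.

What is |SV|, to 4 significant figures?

35.71

Checks: |NV| = 12.80 ✓; ∠(NV, VG) = 90.00° ✓; |VG| = 36.80 ✓; |SG| = 58.77 ✓.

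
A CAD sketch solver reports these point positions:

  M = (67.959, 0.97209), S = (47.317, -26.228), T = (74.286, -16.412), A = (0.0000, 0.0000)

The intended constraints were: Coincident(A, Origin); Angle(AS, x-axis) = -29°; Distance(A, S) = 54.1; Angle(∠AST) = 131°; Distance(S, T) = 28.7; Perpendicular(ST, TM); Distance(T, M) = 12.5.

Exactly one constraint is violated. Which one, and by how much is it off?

Distance(T, M) = 12.5 — off by 6.00.

A = (0.00, 0.00) ✓; AS at -29.00° ✓; |AS| = 54.10 ✓; ∠AST = 131.0° ✓; |ST| = 28.70 ✓; ∠(ST, TM) = 90.00° ✓; |TM| = 18.50 ✗.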